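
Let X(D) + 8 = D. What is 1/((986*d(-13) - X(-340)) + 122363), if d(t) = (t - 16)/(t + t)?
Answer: 13/1609540 ≈ 8.0768e-6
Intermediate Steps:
X(D) = -8 + D
d(t) = (-16 + t)/(2*t) (d(t) = (-16 + t)/((2*t)) = (-16 + t)*(1/(2*t)) = (-16 + t)/(2*t))
1/((986*d(-13) - X(-340)) + 122363) = 1/((986*((1/2)*(-16 - 13)/(-13)) - (-8 - 340)) + 122363) = 1/((986*((1/2)*(-1/13)*(-29)) - 1*(-348)) + 122363) = 1/((986*(29/26) + 348) + 122363) = 1/((14297/13 + 348) + 122363) = 1/(18821/13 + 122363) = 1/(1609540/13) = 13/1609540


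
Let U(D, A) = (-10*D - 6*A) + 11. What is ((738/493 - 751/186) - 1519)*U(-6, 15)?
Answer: 2650922503/91698 ≈ 28909.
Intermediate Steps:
U(D, A) = 11 - 10*D - 6*A
((738/493 - 751/186) - 1519)*U(-6, 15) = ((738/493 - 751/186) - 1519)*(11 - 10*(-6) - 6*15) = ((738*(1/493) - 751*1/186) - 1519)*(11 + 60 - 90) = ((738/493 - 751/186) - 1519)*(-19) = (-232975/91698 - 1519)*(-19) = -139522237/91698*(-19) = 2650922503/91698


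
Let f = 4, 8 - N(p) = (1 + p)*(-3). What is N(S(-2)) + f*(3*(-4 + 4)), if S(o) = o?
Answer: 5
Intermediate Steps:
N(p) = 11 + 3*p (N(p) = 8 - (1 + p)*(-3) = 8 - (-3 - 3*p) = 8 + (3 + 3*p) = 11 + 3*p)
N(S(-2)) + f*(3*(-4 + 4)) = (11 + 3*(-2)) + 4*(3*(-4 + 4)) = (11 - 6) + 4*(3*0) = 5 + 4*0 = 5 + 0 = 5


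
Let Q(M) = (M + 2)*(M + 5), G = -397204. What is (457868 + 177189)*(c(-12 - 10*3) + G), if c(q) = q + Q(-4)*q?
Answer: -252220508234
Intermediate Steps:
Q(M) = (2 + M)*(5 + M)
c(q) = -q (c(q) = q + (10 + (-4)² + 7*(-4))*q = q + (10 + 16 - 28)*q = q - 2*q = -q)
(457868 + 177189)*(c(-12 - 10*3) + G) = (457868 + 177189)*(-(-12 - 10*3) - 397204) = 635057*(-(-12 - 30) - 397204) = 635057*(-1*(-42) - 397204) = 635057*(42 - 397204) = 635057*(-397162) = -252220508234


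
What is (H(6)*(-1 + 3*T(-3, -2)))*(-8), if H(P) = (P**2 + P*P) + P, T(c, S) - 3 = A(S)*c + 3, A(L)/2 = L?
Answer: -33072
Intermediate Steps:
A(L) = 2*L
T(c, S) = 6 + 2*S*c (T(c, S) = 3 + ((2*S)*c + 3) = 3 + (2*S*c + 3) = 3 + (3 + 2*S*c) = 6 + 2*S*c)
H(P) = P + 2*P**2 (H(P) = (P**2 + P**2) + P = 2*P**2 + P = P + 2*P**2)
(H(6)*(-1 + 3*T(-3, -2)))*(-8) = ((6*(1 + 2*6))*(-1 + 3*(6 + 2*(-2)*(-3))))*(-8) = ((6*(1 + 12))*(-1 + 3*(6 + 12)))*(-8) = ((6*13)*(-1 + 3*18))*(-8) = (78*(-1 + 54))*(-8) = (78*53)*(-8) = 4134*(-8) = -33072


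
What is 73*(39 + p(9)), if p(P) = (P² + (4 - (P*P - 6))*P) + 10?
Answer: -37157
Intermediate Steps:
p(P) = 10 + P² + P*(10 - P²) (p(P) = (P² + (4 - (P² - 6))*P) + 10 = (P² + (4 - (-6 + P²))*P) + 10 = (P² + (4 + (6 - P²))*P) + 10 = (P² + (10 - P²)*P) + 10 = (P² + P*(10 - P²)) + 10 = 10 + P² + P*(10 - P²))
73*(39 + p(9)) = 73*(39 + (10 + 9² - 1*9³ + 10*9)) = 73*(39 + (10 + 81 - 1*729 + 90)) = 73*(39 + (10 + 81 - 729 + 90)) = 73*(39 - 548) = 73*(-509) = -37157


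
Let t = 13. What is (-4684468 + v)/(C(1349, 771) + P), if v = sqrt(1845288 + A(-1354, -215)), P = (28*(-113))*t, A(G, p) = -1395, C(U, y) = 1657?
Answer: 4684468/39475 - 3*sqrt(204877)/39475 ≈ 118.63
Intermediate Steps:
P = -41132 (P = (28*(-113))*13 = -3164*13 = -41132)
v = 3*sqrt(204877) (v = sqrt(1845288 - 1395) = sqrt(1843893) = 3*sqrt(204877) ≈ 1357.9)
(-4684468 + v)/(C(1349, 771) + P) = (-4684468 + 3*sqrt(204877))/(1657 - 41132) = (-4684468 + 3*sqrt(204877))/(-39475) = (-4684468 + 3*sqrt(204877))*(-1/39475) = 4684468/39475 - 3*sqrt(204877)/39475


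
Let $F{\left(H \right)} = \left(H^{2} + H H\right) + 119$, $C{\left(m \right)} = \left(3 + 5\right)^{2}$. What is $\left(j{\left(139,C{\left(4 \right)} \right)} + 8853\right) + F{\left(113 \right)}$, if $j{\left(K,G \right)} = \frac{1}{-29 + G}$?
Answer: $\frac{1207851}{35} \approx 34510.0$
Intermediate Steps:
$C{\left(m \right)} = 64$ ($C{\left(m \right)} = 8^{2} = 64$)
$F{\left(H \right)} = 119 + 2 H^{2}$ ($F{\left(H \right)} = \left(H^{2} + H^{2}\right) + 119 = 2 H^{2} + 119 = 119 + 2 H^{2}$)
$\left(j{\left(139,C{\left(4 \right)} \right)} + 8853\right) + F{\left(113 \right)} = \left(\frac{1}{-29 + 64} + 8853\right) + \left(119 + 2 \cdot 113^{2}\right) = \left(\frac{1}{35} + 8853\right) + \left(119 + 2 \cdot 12769\right) = \left(\frac{1}{35} + 8853\right) + \left(119 + 25538\right) = \frac{309856}{35} + 25657 = \frac{1207851}{35}$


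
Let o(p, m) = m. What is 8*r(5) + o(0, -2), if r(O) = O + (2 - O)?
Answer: 14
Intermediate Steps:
r(O) = 2
8*r(5) + o(0, -2) = 8*2 - 2 = 16 - 2 = 14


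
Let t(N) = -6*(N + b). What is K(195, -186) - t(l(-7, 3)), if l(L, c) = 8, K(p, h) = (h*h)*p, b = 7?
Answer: 6746310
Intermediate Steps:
K(p, h) = p*h² (K(p, h) = h²*p = p*h²)
t(N) = -42 - 6*N (t(N) = -6*(N + 7) = -6*(7 + N) = -42 - 6*N)
K(195, -186) - t(l(-7, 3)) = 195*(-186)² - (-42 - 6*8) = 195*34596 - (-42 - 48) = 6746220 - 1*(-90) = 6746220 + 90 = 6746310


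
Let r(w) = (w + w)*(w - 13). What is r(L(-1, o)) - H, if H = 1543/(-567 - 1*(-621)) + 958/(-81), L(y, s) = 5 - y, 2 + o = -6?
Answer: -16321/162 ≈ -100.75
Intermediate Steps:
o = -8 (o = -2 - 6 = -8)
r(w) = 2*w*(-13 + w) (r(w) = (2*w)*(-13 + w) = 2*w*(-13 + w))
H = 2713/162 (H = 1543/(-567 + 621) + 958*(-1/81) = 1543/54 - 958/81 = 2713/162 ≈ 16.747)
r(L(-1, o)) - H = 2*(5 - 1*(-1))*(-13 + (5 - 1*(-1))) - 1*2713/162 = 2*(5 + 1)*(-13 + (5 + 1)) - 2713/162 = 2*6*(-13 + 6) - 2713/162 = 2*6*(-7) - 2713/162 = -84 - 2713/162 = -16321/162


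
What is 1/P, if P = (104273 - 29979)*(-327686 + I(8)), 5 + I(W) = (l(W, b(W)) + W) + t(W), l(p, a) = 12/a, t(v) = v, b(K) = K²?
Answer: -8/194754180159 ≈ -4.1077e-11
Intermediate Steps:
I(W) = -5 + 2*W + 12/W² (I(W) = -5 + ((12/(W²) + W) + W) = -5 + ((12/W² + W) + W) = -5 + ((W + 12/W²) + W) = -5 + (2*W + 12/W²) = -5 + 2*W + 12/W²)
P = -194754180159/8 (P = (104273 - 29979)*(-327686 + (-5 + 2*8 + 12/8²)) = 74294*(-327686 + (-5 + 16 + 12*(1/64))) = 74294*(-327686 + (-5 + 16 + 3/16)) = 74294*(-327686 + 179/16) = 74294*(-5242797/16) = -194754180159/8 ≈ -2.4344e+10)
1/P = 1/(-194754180159/8) = -8/194754180159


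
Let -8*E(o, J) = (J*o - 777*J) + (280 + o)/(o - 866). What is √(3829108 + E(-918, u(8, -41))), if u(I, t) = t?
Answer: √12159086073734/1784 ≈ 1954.6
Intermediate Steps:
E(o, J) = 777*J/8 - J*o/8 - (280 + o)/(8*(-866 + o)) (E(o, J) = -((J*o - 777*J) + (280 + o)/(o - 866))/8 = -((-777*J + J*o) + (280 + o)/(-866 + o))/8 = -(-777*J + J*o + (280 + o)/(-866 + o))/8 = 777*J/8 - J*o/8 - (280 + o)/(8*(-866 + o)))
√(3829108 + E(-918, u(8, -41))) = √(3829108 + (-280 - 1*(-918) - 672882*(-41) - 1*(-41)*(-918)² + 1643*(-41)*(-918))/(8*(-866 - 918))) = √(3829108 + (⅛)*(-280 + 918 + 27588162 - 1*(-41)*842724 + 61839234)/(-1784)) = √(3829108 + (⅛)*(-1/1784)*(-280 + 918 + 27588162 + 34551684 + 61839234)) = √(3829108 + (⅛)*(-1/1784)*123979718) = √(3829108 - 61989859/7136) = √(27262524829/7136) = √12159086073734/1784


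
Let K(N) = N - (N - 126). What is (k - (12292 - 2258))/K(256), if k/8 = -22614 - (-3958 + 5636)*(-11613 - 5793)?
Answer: 116733599/63 ≈ 1.8529e+6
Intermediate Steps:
k = 233477232 (k = 8*(-22614 - (-3958 + 5636)*(-11613 - 5793)) = 8*(-22614 - 1678*(-17406)) = 8*(-22614 - 1*(-29207268)) = 8*(-22614 + 29207268) = 8*29184654 = 233477232)
K(N) = 126 (K(N) = N - (-126 + N) = N + (126 - N) = 126)
(k - (12292 - 2258))/K(256) = (233477232 - (12292 - 2258))/126 = (233477232 - 1*10034)*(1/126) = (233477232 - 10034)*(1/126) = 233467198*(1/126) = 116733599/63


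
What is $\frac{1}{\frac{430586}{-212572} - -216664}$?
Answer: $\frac{106286}{23028134611} \approx 4.6155 \cdot 10^{-6}$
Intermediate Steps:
$\frac{1}{\frac{430586}{-212572} - -216664} = \frac{1}{430586 \left(- \frac{1}{212572}\right) + \left(-153159 + 369823\right)} = \frac{1}{- \frac{215293}{106286} + 216664} = \frac{1}{\frac{23028134611}{106286}} = \frac{106286}{23028134611}$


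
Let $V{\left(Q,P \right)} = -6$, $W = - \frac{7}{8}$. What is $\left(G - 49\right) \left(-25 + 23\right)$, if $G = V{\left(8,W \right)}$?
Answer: $110$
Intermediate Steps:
$W = - \frac{7}{8}$ ($W = \left(-7\right) \frac{1}{8} = - \frac{7}{8} \approx -0.875$)
$G = -6$
$\left(G - 49\right) \left(-25 + 23\right) = \left(-6 - 49\right) \left(-25 + 23\right) = \left(-55\right) \left(-2\right) = 110$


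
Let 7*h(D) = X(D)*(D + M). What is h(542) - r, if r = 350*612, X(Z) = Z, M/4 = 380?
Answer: -381796/7 ≈ -54542.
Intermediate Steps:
M = 1520 (M = 4*380 = 1520)
h(D) = D*(1520 + D)/7 (h(D) = (D*(D + 1520))/7 = (D*(1520 + D))/7 = D*(1520 + D)/7)
r = 214200
h(542) - r = (1/7)*542*(1520 + 542) - 1*214200 = (1/7)*542*2062 - 214200 = 1117604/7 - 214200 = -381796/7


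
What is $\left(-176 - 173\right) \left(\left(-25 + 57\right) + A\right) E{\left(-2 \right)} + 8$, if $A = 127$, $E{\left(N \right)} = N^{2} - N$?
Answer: $-332938$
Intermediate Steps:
$\left(-176 - 173\right) \left(\left(-25 + 57\right) + A\right) E{\left(-2 \right)} + 8 = \left(-176 - 173\right) \left(\left(-25 + 57\right) + 127\right) \left(- 2 \left(-1 - 2\right)\right) + 8 = - 349 \left(32 + 127\right) \left(\left(-2\right) \left(-3\right)\right) + 8 = \left(-349\right) 159 \cdot 6 + 8 = \left(-55491\right) 6 + 8 = -332946 + 8 = -332938$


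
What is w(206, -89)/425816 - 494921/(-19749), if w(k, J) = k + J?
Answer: 210747591169/8409440184 ≈ 25.061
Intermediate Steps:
w(k, J) = J + k
w(206, -89)/425816 - 494921/(-19749) = (-89 + 206)/425816 - 494921/(-19749) = 117*(1/425816) - 494921*(-1/19749) = 117/425816 + 494921/19749 = 210747591169/8409440184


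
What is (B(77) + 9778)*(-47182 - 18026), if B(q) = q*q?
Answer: -1024222056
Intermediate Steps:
B(q) = q²
(B(77) + 9778)*(-47182 - 18026) = (77² + 9778)*(-47182 - 18026) = (5929 + 9778)*(-65208) = 15707*(-65208) = -1024222056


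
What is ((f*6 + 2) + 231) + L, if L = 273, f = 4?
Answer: 530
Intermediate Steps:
((f*6 + 2) + 231) + L = ((4*6 + 2) + 231) + 273 = ((24 + 2) + 231) + 273 = (26 + 231) + 273 = 257 + 273 = 530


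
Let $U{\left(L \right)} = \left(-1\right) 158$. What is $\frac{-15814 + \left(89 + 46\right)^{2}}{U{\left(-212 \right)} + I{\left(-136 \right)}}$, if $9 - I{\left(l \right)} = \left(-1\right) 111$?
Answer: $- \frac{2411}{38} \approx -63.447$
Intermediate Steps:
$I{\left(l \right)} = 120$ ($I{\left(l \right)} = 9 - \left(-1\right) 111 = 9 - -111 = 9 + 111 = 120$)
$U{\left(L \right)} = -158$
$\frac{-15814 + \left(89 + 46\right)^{2}}{U{\left(-212 \right)} + I{\left(-136 \right)}} = \frac{-15814 + \left(89 + 46\right)^{2}}{-158 + 120} = \frac{-15814 + 135^{2}}{-38} = \left(-15814 + 18225\right) \left(- \frac{1}{38}\right) = 2411 \left(- \frac{1}{38}\right) = - \frac{2411}{38}$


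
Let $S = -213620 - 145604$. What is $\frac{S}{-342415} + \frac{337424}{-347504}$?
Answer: $\frac{580796121}{7436911385} \approx 0.078096$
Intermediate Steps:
$S = -359224$
$\frac{S}{-342415} + \frac{337424}{-347504} = - \frac{359224}{-342415} + \frac{337424}{-347504} = \left(-359224\right) \left(- \frac{1}{342415}\right) + 337424 \left(- \frac{1}{347504}\right) = \frac{359224}{342415} - \frac{21089}{21719} = \frac{580796121}{7436911385}$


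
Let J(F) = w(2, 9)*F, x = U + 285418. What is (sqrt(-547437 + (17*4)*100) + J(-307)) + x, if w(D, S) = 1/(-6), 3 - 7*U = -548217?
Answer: 15279025/42 + I*sqrt(540637) ≈ 3.6379e+5 + 735.28*I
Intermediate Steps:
U = 548220/7 (U = 3/7 - 1/7*(-548217) = 3/7 + 548217/7 = 548220/7 ≈ 78317.)
w(D, S) = -1/6
x = 2546146/7 (x = 548220/7 + 285418 = 2546146/7 ≈ 3.6374e+5)
J(F) = -F/6
(sqrt(-547437 + (17*4)*100) + J(-307)) + x = (sqrt(-547437 + (17*4)*100) - 1/6*(-307)) + 2546146/7 = (sqrt(-547437 + 68*100) + 307/6) + 2546146/7 = (sqrt(-547437 + 6800) + 307/6) + 2546146/7 = (sqrt(-540637) + 307/6) + 2546146/7 = (I*sqrt(540637) + 307/6) + 2546146/7 = (307/6 + I*sqrt(540637)) + 2546146/7 = 15279025/42 + I*sqrt(540637)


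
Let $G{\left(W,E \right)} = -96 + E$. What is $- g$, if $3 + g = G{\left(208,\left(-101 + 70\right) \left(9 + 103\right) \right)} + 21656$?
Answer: $-18085$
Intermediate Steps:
$g = 18085$ ($g = -3 + \left(\left(-96 + \left(-101 + 70\right) \left(9 + 103\right)\right) + 21656\right) = -3 + \left(\left(-96 - 3472\right) + 21656\right) = -3 + \left(-3568 + 21656\right) = -3 + 18088 = 18085$)
$- g = \left(-1\right) 18085 = -18085$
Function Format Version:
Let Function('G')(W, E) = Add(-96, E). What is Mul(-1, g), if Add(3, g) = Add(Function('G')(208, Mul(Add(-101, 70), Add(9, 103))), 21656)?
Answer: -18085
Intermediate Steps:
g = 18085 (g = Add(-3, Add(Add(-96, Mul(Add(-101, 70), Add(9, 103))), 21656)) = Add(-3, Add(Add(-96, Mul(-31, 112)), 21656)) = Add(-3, Add(Add(-96, -3472), 21656)) = Add(-3, Add(-3568, 21656)) = Add(-3, 18088) = 18085)
Mul(-1, g) = Mul(-1, 18085) = -18085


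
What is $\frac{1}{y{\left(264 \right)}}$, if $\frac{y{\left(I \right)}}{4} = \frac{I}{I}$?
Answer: $\frac{1}{4} \approx 0.25$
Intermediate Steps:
$y{\left(I \right)} = 4$ ($y{\left(I \right)} = 4 \frac{I}{I} = 4 \cdot 1 = 4$)
$\frac{1}{y{\left(264 \right)}} = \frac{1}{4}$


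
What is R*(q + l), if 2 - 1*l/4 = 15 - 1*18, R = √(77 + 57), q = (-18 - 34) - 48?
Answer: -80*√134 ≈ -926.07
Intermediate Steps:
q = -100 (q = -52 - 48 = -100)
R = √134 ≈ 11.576
l = 20 (l = 8 - 4*(15 - 1*18) = 8 - 4*(15 - 18) = 8 - 4*(-3) = 8 + 12 = 20)
R*(q + l) = √134*(-100 + 20) = √134*(-80) = -80*√134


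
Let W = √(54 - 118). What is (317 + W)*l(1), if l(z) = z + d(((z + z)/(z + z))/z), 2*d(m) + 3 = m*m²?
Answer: 0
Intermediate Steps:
W = 8*I (W = √(-64) = 8*I ≈ 8.0*I)
d(m) = -3/2 + m³/2 (d(m) = -3/2 + (m*m²)/2 = -3/2 + m³/2)
l(z) = -3/2 + z + 1/(2*z³) (l(z) = z + (-3/2 + (((z + z)/(z + z))/z)³/2) = z + (-3/2 + (((2*z)/((2*z)))/z)³/2) = z + (-3/2 + (((2*z)*(1/(2*z)))/z)³/2) = z + (-3/2 + (1/z)³/2) = z + (-3/2 + 1/(2*z³)) = -3/2 + z + 1/(2*z³))
(317 + W)*l(1) = (317 + 8*I)*(-3/2 + 1 + (½)/1³) = (317 + 8*I)*(-3/2 + 1 + (½)*1) = (317 + 8*I)*(-3/2 + 1 + ½) = (317 + 8*I)*0 = 0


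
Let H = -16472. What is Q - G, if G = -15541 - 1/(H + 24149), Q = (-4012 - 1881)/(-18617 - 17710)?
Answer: 1444718776309/92960793 ≈ 15541.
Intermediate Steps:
Q = 5893/36327 (Q = -5893/(-36327) = -5893*(-1/36327) = 5893/36327 ≈ 0.16222)
G = -119308258/7677 (G = -15541 - 1/(-16472 + 24149) = -15541 - 1/7677 = -119308258/7677 ≈ -15541.)
Q - G = 5893/36327 - 1*(-119308258/7677) = 5893/36327 + 119308258/7677 = 1444718776309/92960793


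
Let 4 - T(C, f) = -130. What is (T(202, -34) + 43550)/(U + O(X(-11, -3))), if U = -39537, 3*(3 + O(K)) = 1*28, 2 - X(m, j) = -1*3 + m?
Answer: -32763/29648 ≈ -1.1051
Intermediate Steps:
T(C, f) = 134 (T(C, f) = 4 - 1*(-130) = 4 + 130 = 134)
X(m, j) = 5 - m (X(m, j) = 2 - (-1*3 + m) = 2 - (-3 + m) = 2 + (3 - m) = 5 - m)
O(K) = 19/3 (O(K) = -3 + (1*28)/3 = -3 + (⅓)*28 = -3 + 28/3 = 19/3)
(T(202, -34) + 43550)/(U + O(X(-11, -3))) = (134 + 43550)/(-39537 + 19/3) = 43684/(-118592/3) = 43684*(-3/118592) = -32763/29648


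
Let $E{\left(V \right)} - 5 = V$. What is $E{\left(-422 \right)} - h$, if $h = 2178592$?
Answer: $-2179009$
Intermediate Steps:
$E{\left(V \right)} = 5 + V$
$E{\left(-422 \right)} - h = \left(5 - 422\right) - 2178592 = -417 - 2178592 = -2179009$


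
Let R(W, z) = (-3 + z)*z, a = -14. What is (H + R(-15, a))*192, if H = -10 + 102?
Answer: 63360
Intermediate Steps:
R(W, z) = z*(-3 + z)
H = 92
(H + R(-15, a))*192 = (92 - 14*(-3 - 14))*192 = (92 - 14*(-17))*192 = (92 + 238)*192 = 330*192 = 63360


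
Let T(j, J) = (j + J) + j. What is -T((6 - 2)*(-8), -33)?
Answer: 97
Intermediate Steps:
T(j, J) = J + 2*j (T(j, J) = (J + j) + j = J + 2*j)
-T((6 - 2)*(-8), -33) = -(-33 + 2*((6 - 2)*(-8))) = -(-33 + 2*(4*(-8))) = -(-33 + 2*(-32)) = -(-33 - 64) = -1*(-97) = 97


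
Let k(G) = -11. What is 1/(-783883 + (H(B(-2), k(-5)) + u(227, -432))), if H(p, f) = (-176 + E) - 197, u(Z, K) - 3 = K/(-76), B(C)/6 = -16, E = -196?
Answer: -19/14904423 ≈ -1.2748e-6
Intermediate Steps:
B(C) = -96 (B(C) = 6*(-16) = -96)
u(Z, K) = 3 - K/76 (u(Z, K) = 3 + K/(-76) = 3 + K*(-1/76) = 3 - K/76)
H(p, f) = -569 (H(p, f) = (-176 - 196) - 197 = -372 - 197 = -569)
1/(-783883 + (H(B(-2), k(-5)) + u(227, -432))) = 1/(-783883 + (-569 + (3 - 1/76*(-432)))) = 1/(-783883 + (-569 + (3 + 108/19))) = 1/(-783883 + (-569 + 165/19)) = 1/(-783883 - 10646/19) = 1/(-14904423/19) = -19/14904423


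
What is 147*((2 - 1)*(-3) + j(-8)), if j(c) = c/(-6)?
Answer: -245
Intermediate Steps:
j(c) = -c/6 (j(c) = c*(-1/6) = -c/6)
147*((2 - 1)*(-3) + j(-8)) = 147*((2 - 1)*(-3) - 1/6*(-8)) = 147*(1*(-3) + 4/3) = 147*(-3 + 4/3) = 147*(-5/3) = -245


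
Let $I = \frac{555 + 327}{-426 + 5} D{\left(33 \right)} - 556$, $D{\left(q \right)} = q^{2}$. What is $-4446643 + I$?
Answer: $- \frac{1873231277}{421} \approx -4.4495 \cdot 10^{6}$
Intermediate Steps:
$I = - \frac{1194574}{421}$ ($I = \frac{555 + 327}{-426 + 5} \cdot 33^{2} - 556 = \frac{882}{-421} \cdot 1089 - 556 = 882 \left(- \frac{1}{421}\right) 1089 - 556 = \left(- \frac{882}{421}\right) 1089 - 556 = - \frac{960498}{421} - 556 = - \frac{1194574}{421} \approx -2837.5$)
$-4446643 + I = -4446643 - \frac{1194574}{421} = - \frac{1873231277}{421}$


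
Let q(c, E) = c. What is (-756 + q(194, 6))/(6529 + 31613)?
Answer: -281/19071 ≈ -0.014734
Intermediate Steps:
(-756 + q(194, 6))/(6529 + 31613) = (-756 + 194)/(6529 + 31613) = -562/38142 = -562*1/38142 = -281/19071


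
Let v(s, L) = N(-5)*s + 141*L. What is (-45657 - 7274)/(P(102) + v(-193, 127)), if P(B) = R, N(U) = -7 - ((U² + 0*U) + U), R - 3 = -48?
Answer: -52931/23073 ≈ -2.2941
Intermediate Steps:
R = -45 (R = 3 - 48 = -45)
N(U) = -7 - U - U² (N(U) = -7 - ((U² + 0) + U) = -7 - (U² + U) = -7 - (U + U²) = -7 + (-U - U²) = -7 - U - U²)
P(B) = -45
v(s, L) = -27*s + 141*L (v(s, L) = (-7 - 1*(-5) - 1*(-5)²)*s + 141*L = (-7 + 5 - 1*25)*s + 141*L = (-7 + 5 - 25)*s + 141*L = -27*s + 141*L)
(-45657 - 7274)/(P(102) + v(-193, 127)) = (-45657 - 7274)/(-45 + (-27*(-193) + 141*127)) = -52931/(-45 + (5211 + 17907)) = -52931/(-45 + 23118) = -52931/23073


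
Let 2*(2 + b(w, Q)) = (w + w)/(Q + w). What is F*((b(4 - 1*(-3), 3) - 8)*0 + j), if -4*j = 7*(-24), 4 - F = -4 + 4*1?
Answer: 168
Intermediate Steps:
F = 4 (F = 4 - (-4 + 4*1) = 4 - (-4 + 4) = 4 - 1*0 = 4 + 0 = 4)
b(w, Q) = -2 + w/(Q + w) (b(w, Q) = -2 + ((w + w)/(Q + w))/2 = -2 + ((2*w)/(Q + w))/2 = -2 + (2*w/(Q + w))/2 = -2 + w/(Q + w))
j = 42 (j = -7*(-24)/4 = -¼*(-168) = 42)
F*((b(4 - 1*(-3), 3) - 8)*0 + j) = 4*(((-(4 - 1*(-3)) - 2*3)/(3 + (4 - 1*(-3))) - 8)*0 + 42) = 4*(((-(4 + 3) - 6)/(3 + (4 + 3)) - 8)*0 + 42) = 4*(((-1*7 - 6)/(3 + 7) - 8)*0 + 42) = 4*(((-7 - 6)/10 - 8)*0 + 42) = 4*(((⅒)*(-13) - 8)*0 + 42) = 4*((-13/10 - 8)*0 + 42) = 4*(-93/10*0 + 42) = 4*(0 + 42) = 4*42 = 168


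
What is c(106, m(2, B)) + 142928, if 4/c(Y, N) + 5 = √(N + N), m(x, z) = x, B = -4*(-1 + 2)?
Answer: 428780/3 ≈ 1.4293e+5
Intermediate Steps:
B = -4 (B = -4*1 = -4)
c(Y, N) = 4/(-5 + √2*√N) (c(Y, N) = 4/(-5 + √(N + N)) = 4/(-5 + √(2*N)) = 4/(-5 + √2*√N))
c(106, m(2, B)) + 142928 = 4/(-5 + √2*√2) + 142928 = 4/(-5 + 2) + 142928 = 4/(-3) + 142928 = 4*(-⅓) + 142928 = -4/3 + 142928 = 428780/3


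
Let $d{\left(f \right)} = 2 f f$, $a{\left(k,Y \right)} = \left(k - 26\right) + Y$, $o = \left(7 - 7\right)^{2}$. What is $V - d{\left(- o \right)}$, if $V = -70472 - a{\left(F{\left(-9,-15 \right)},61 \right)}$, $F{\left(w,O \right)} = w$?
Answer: $-70498$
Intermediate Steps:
$o = 0$ ($o = 0^{2} = 0$)
$a{\left(k,Y \right)} = -26 + Y + k$ ($a{\left(k,Y \right)} = \left(-26 + k\right) + Y = -26 + Y + k$)
$d{\left(f \right)} = 2 f^{2}$
$V = -70498$ ($V = -70472 - \left(-26 + 61 - 9\right) = -70472 - 26 = -70498$)
$V - d{\left(- o \right)} = -70498 - 2 \left(\left(-1\right) 0\right)^{2} = -70498 - 2 \cdot 0^{2} = -70498 - 2 \cdot 0 = -70498 - 0 = -70498 + 0 = -70498$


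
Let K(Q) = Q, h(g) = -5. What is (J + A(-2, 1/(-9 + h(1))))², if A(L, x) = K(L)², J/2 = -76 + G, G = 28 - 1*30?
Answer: 23104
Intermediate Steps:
G = -2 (G = 28 - 30 = -2)
J = -156 (J = 2*(-76 - 2) = 2*(-78) = -156)
A(L, x) = L²
(J + A(-2, 1/(-9 + h(1))))² = (-156 + (-2)²)² = (-156 + 4)² = (-152)² = 23104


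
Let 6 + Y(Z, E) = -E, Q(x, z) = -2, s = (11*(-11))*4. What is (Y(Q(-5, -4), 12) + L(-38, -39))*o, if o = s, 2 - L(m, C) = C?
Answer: -11132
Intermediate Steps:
s = -484 (s = -121*4 = -484)
L(m, C) = 2 - C
o = -484
Y(Z, E) = -6 - E
(Y(Q(-5, -4), 12) + L(-38, -39))*o = ((-6 - 1*12) + (2 - 1*(-39)))*(-484) = ((-6 - 12) + (2 + 39))*(-484) = (-18 + 41)*(-484) = 23*(-484) = -11132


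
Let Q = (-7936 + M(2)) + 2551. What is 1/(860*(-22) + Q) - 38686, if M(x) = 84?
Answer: -937013607/24221 ≈ -38686.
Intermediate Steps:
Q = -5301 (Q = (-7936 + 84) + 2551 = -7852 + 2551 = -5301)
1/(860*(-22) + Q) - 38686 = 1/(860*(-22) - 5301) - 38686 = 1/(-18920 - 5301) - 38686 = 1/(-24221) - 38686 = -1/24221 - 38686 = -937013607/24221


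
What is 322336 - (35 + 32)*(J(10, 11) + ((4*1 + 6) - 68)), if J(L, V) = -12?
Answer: 327026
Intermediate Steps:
322336 - (35 + 32)*(J(10, 11) + ((4*1 + 6) - 68)) = 322336 - (35 + 32)*(-12 + ((4*1 + 6) - 68)) = 322336 - 67*(-12 + ((4 + 6) - 68)) = 322336 - 67*(-12 + (10 - 68)) = 322336 - 67*(-12 - 58) = 322336 - 67*(-70) = 322336 - 1*(-4690) = 322336 + 4690 = 327026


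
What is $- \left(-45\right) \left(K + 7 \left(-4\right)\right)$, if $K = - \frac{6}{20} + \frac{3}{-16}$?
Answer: $- \frac{20511}{16} \approx -1281.9$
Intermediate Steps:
$K = - \frac{39}{80}$ ($K = \left(-6\right) \frac{1}{20} + 3 \left(- \frac{1}{16}\right) = - \frac{3}{10} - \frac{3}{16} = - \frac{39}{80} \approx -0.4875$)
$- \left(-45\right) \left(K + 7 \left(-4\right)\right) = - \left(-45\right) \left(- \frac{39}{80} + 7 \left(-4\right)\right) = - \left(-45\right) \left(- \frac{39}{80} - 28\right) = - \frac{\left(-45\right) \left(-2279\right)}{80} = \left(-1\right) \frac{20511}{16} = - \frac{20511}{16}$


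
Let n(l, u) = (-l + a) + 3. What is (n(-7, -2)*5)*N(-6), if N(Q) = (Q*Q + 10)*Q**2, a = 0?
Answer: 82800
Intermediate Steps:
n(l, u) = 3 - l (n(l, u) = (-l + 0) + 3 = -l + 3 = 3 - l)
N(Q) = Q**2*(10 + Q**2) (N(Q) = (Q**2 + 10)*Q**2 = (10 + Q**2)*Q**2 = Q**2*(10 + Q**2))
(n(-7, -2)*5)*N(-6) = ((3 - 1*(-7))*5)*((-6)**2*(10 + (-6)**2)) = ((3 + 7)*5)*(36*(10 + 36)) = (10*5)*(36*46) = 50*1656 = 82800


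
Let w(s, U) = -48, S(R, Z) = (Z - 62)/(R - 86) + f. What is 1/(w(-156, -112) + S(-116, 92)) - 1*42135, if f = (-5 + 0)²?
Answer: -98511731/2338 ≈ -42135.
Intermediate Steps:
f = 25 (f = (-5)² = 25)
S(R, Z) = 25 + (-62 + Z)/(-86 + R) (S(R, Z) = (Z - 62)/(R - 86) + 25 = (-62 + Z)/(-86 + R) + 25 = 25 + (-62 + Z)/(-86 + R))
1/(w(-156, -112) + S(-116, 92)) - 1*42135 = 1/(-48 + (-2212 + 92 + 25*(-116))/(-86 - 116)) - 1*42135 = 1/(-48 + (-2212 + 92 - 2900)/(-202)) - 42135 = 1/(-48 - 1/202*(-5020)) - 42135 = 1/(-48 + 2510/101) - 42135 = 1/(-2338/101) - 42135 = -101/2338 - 42135 = -98511731/2338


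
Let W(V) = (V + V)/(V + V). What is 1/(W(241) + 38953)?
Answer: 1/38954 ≈ 2.5671e-5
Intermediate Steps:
W(V) = 1 (W(V) = (2*V)/((2*V)) = (2*V)*(1/(2*V)) = 1)
1/(W(241) + 38953) = 1/(1 + 38953) = 1/38954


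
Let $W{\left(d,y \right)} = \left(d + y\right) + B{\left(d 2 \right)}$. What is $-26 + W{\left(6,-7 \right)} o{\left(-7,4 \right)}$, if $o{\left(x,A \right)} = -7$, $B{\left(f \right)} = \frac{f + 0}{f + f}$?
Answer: $- \frac{45}{2} \approx -22.5$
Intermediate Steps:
$B{\left(f \right)} = \frac{1}{2}$ ($B{\left(f \right)} = \frac{f}{2 f} = f \frac{1}{2 f} = \frac{1}{2}$)
$W{\left(d,y \right)} = \frac{1}{2} + d + y$ ($W{\left(d,y \right)} = \left(d + y\right) + \frac{1}{2} = \frac{1}{2} + d + y$)
$-26 + W{\left(6,-7 \right)} o{\left(-7,4 \right)} = -26 + \left(\frac{1}{2} + 6 - 7\right) \left(-7\right) = -26 - - \frac{7}{2} = -26 + \frac{7}{2} = - \frac{45}{2}$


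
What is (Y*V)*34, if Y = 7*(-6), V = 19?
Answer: -27132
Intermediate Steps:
Y = -42
(Y*V)*34 = -42*19*34 = -798*34 = -27132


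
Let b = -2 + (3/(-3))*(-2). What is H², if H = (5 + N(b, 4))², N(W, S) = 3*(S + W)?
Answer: 83521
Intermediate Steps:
b = 0 (b = -2 + (3*(-⅓))*(-2) = -2 - 1*(-2) = -2 + 2 = 0)
N(W, S) = 3*S + 3*W
H = 289 (H = (5 + (3*4 + 3*0))² = (5 + (12 + 0))² = (5 + 12)² = 17² = 289)
H² = 289² = 83521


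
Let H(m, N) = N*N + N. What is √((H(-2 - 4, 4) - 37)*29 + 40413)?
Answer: 4*√2495 ≈ 199.80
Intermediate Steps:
H(m, N) = N + N² (H(m, N) = N² + N = N + N²)
√((H(-2 - 4, 4) - 37)*29 + 40413) = √((4*(1 + 4) - 37)*29 + 40413) = √((4*5 - 37)*29 + 40413) = √((20 - 37)*29 + 40413) = √(-17*29 + 40413) = √(-493 + 40413) = √39920 = 4*√2495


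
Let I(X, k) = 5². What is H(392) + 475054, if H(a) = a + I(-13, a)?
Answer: 475471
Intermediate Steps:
I(X, k) = 25
H(a) = 25 + a (H(a) = a + 25 = 25 + a)
H(392) + 475054 = (25 + 392) + 475054 = 417 + 475054 = 475471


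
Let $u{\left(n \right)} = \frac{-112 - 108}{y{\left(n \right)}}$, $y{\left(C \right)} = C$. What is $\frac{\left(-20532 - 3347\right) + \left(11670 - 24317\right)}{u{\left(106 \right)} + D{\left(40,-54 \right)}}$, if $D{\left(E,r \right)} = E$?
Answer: $- \frac{967939}{1005} \approx -963.12$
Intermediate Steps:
$u{\left(n \right)} = - \frac{220}{n}$ ($u{\left(n \right)} = \frac{-112 - 108}{n} = - \frac{220}{n}$)
$\frac{\left(-20532 - 3347\right) + \left(11670 - 24317\right)}{u{\left(106 \right)} + D{\left(40,-54 \right)}} = \frac{\left(-20532 - 3347\right) + \left(11670 - 24317\right)}{- \frac{220}{106} + 40} = \frac{\left(-20532 - 3347\right) - 12647}{\left(-220\right) \frac{1}{106} + 40} = \frac{-23879 - 12647}{- \frac{110}{53} + 40} = - \frac{36526}{\frac{2010}{53}} = \left(-36526\right) \frac{53}{2010} = - \frac{967939}{1005}$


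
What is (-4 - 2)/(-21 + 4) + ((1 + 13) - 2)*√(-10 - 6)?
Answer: 6/17 + 48*I ≈ 0.35294 + 48.0*I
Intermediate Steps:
(-4 - 2)/(-21 + 4) + ((1 + 13) - 2)*√(-10 - 6) = -6/(-17) + (14 - 2)*√(-16) = -6*(-1/17) + 12*(4*I) = 6/17 + 48*I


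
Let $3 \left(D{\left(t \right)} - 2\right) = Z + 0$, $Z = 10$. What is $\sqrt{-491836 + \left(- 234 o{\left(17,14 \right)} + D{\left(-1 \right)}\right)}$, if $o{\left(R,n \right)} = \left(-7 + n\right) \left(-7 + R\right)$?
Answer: $\frac{2 i \sqrt{1143474}}{3} \approx 712.89 i$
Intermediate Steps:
$o{\left(R,n \right)} = \left(-7 + R\right) \left(-7 + n\right)$
$D{\left(t \right)} = \frac{16}{3}$ ($D{\left(t \right)} = 2 + \frac{10 + 0}{3} = 2 + \frac{1}{3} \cdot 10 = 2 + \frac{10}{3} = \frac{16}{3}$)
$\sqrt{-491836 + \left(- 234 o{\left(17,14 \right)} + D{\left(-1 \right)}\right)} = \sqrt{-491836 + \left(- 234 \left(49 - 119 - 98 + 17 \cdot 14\right) + \frac{16}{3}\right)} = \sqrt{-491836 + \left(- 234 \left(49 - 119 - 98 + 238\right) + \frac{16}{3}\right)} = \sqrt{-491836 + \left(\left(-234\right) 70 + \frac{16}{3}\right)} = \sqrt{-491836 + \left(-16380 + \frac{16}{3}\right)} = \sqrt{-491836 - \frac{49124}{3}} = \sqrt{- \frac{1524632}{3}} = \frac{2 i \sqrt{1143474}}{3}$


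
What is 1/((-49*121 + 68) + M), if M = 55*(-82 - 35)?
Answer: -1/12296 ≈ -8.1327e-5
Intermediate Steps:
M = -6435 (M = 55*(-117) = -6435)
1/((-49*121 + 68) + M) = 1/((-49*121 + 68) - 6435) = 1/((-5929 + 68) - 6435) = 1/(-5861 - 6435) = 1/(-12296) = -1/12296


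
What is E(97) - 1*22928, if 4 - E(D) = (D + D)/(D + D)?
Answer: -22925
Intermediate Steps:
E(D) = 3 (E(D) = 4 - (D + D)/(D + D) = 4 - 2*D/(2*D) = 4 - 2*D*1/(2*D) = 4 - 1*1 = 4 - 1 = 3)
E(97) - 1*22928 = 3 - 1*22928 = 3 - 22928 = -22925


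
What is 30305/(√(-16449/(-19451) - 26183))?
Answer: -1595*I*√2476448238221/13401818 ≈ -187.29*I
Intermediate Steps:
30305/(√(-16449/(-19451) - 26183)) = 30305/(√(-16449*(-1/19451) - 26183)) = 30305/(√(16449/19451 - 26183)) = 30305/(√(-509269084/19451)) = 30305/((2*I*√2476448238221/19451)) = 30305*(-I*√2476448238221/254634542) = -1595*I*√2476448238221/13401818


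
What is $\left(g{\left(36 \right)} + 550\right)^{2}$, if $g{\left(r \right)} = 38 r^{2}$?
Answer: $2479840804$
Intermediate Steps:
$\left(g{\left(36 \right)} + 550\right)^{2} = \left(38 \cdot 36^{2} + 550\right)^{2} = \left(38 \cdot 1296 + 550\right)^{2} = \left(49248 + 550\right)^{2} = 49798^{2} = 2479840804$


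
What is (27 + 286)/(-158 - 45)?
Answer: -313/203 ≈ -1.5419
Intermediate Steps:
(27 + 286)/(-158 - 45) = 313/(-203) = 313*(-1/203) = -313/203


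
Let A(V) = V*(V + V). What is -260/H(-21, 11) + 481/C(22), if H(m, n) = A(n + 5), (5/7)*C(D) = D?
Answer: 148915/9856 ≈ 15.109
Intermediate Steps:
C(D) = 7*D/5
A(V) = 2*V² (A(V) = V*(2*V) = 2*V²)
H(m, n) = 2*(5 + n)² (H(m, n) = 2*(n + 5)² = 2*(5 + n)²)
-260/H(-21, 11) + 481/C(22) = -260*1/(2*(5 + 11)²) + 481/(((7/5)*22)) = -260/(2*16²) + 481/(154/5) = -260/(2*256) + 481*(5/154) = -260/512 + 2405/154 = -260*1/512 + 2405/154 = -65/128 + 2405/154 = 148915/9856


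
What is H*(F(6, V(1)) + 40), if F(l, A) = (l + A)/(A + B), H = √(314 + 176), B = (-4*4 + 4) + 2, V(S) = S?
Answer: 2471*√10/9 ≈ 868.22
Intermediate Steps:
B = -10 (B = (-16 + 4) + 2 = -12 + 2 = -10)
H = 7*√10 (H = √490 = 7*√10 ≈ 22.136)
F(l, A) = (A + l)/(-10 + A) (F(l, A) = (l + A)/(A - 10) = (A + l)/(-10 + A))
H*(F(6, V(1)) + 40) = (7*√10)*((1 + 6)/(-10 + 1) + 40) = (7*√10)*(7/(-9) + 40) = (7*√10)*(-⅑*7 + 40) = (7*√10)*(-7/9 + 40) = (7*√10)*(353/9) = 2471*√10/9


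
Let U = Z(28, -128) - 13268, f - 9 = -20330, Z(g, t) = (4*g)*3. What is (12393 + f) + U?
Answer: -20860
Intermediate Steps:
Z(g, t) = 12*g
f = -20321 (f = 9 - 20330 = -20321)
U = -12932 (U = 12*28 - 13268 = 336 - 13268 = -12932)
(12393 + f) + U = (12393 - 20321) - 12932 = -7928 - 12932 = -20860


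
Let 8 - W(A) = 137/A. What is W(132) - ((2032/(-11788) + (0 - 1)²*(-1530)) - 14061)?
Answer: 6067736713/389004 ≈ 15598.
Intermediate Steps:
W(A) = 8 - 137/A
W(132) - ((2032/(-11788) + (0 - 1)²*(-1530)) - 14061) = (8 - 137/132) - ((2032/(-11788) + (0 - 1)²*(-1530)) - 14061) = (8 - 137*1/132) - ((2032*(-1/11788) + (-1)²*(-1530)) - 14061) = (8 - 137/132) - ((-508/2947 + 1*(-1530)) - 14061) = 919/132 - ((-508/2947 - 1530) - 14061) = 919/132 - (-4509418/2947 - 14061) = 919/132 - 1*(-45947185/2947) = 919/132 + 45947185/2947 = 6067736713/389004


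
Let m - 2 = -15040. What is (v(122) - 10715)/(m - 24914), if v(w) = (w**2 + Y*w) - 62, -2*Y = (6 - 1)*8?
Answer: -1667/39952 ≈ -0.041725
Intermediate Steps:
Y = -20 (Y = -(6 - 1)*8/2 = -5*8/2 = -1/2*40 = -20)
m = -15038 (m = 2 - 15040 = -15038)
v(w) = -62 + w**2 - 20*w (v(w) = (w**2 - 20*w) - 62 = -62 + w**2 - 20*w)
(v(122) - 10715)/(m - 24914) = ((-62 + 122**2 - 20*122) - 10715)/(-15038 - 24914) = ((-62 + 14884 - 2440) - 10715)/(-39952) = (12382 - 10715)*(-1/39952) = 1667*(-1/39952) = -1667/39952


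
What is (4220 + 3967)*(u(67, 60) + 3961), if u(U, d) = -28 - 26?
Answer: 31986609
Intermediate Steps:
u(U, d) = -54
(4220 + 3967)*(u(67, 60) + 3961) = (4220 + 3967)*(-54 + 3961) = 8187*3907 = 31986609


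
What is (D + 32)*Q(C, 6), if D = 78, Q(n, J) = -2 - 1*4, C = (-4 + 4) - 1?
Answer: -660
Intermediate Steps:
C = -1 (C = 0 - 1 = -1)
Q(n, J) = -6 (Q(n, J) = -2 - 4 = -6)
(D + 32)*Q(C, 6) = (78 + 32)*(-6) = 110*(-6) = -660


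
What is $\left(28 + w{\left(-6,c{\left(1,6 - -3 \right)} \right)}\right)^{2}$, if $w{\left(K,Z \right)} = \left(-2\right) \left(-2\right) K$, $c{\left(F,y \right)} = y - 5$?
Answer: $16$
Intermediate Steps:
$c{\left(F,y \right)} = -5 + y$ ($c{\left(F,y \right)} = y - 5 = -5 + y$)
$w{\left(K,Z \right)} = 4 K$
$\left(28 + w{\left(-6,c{\left(1,6 - -3 \right)} \right)}\right)^{2} = \left(28 + 4 \left(-6\right)\right)^{2} = \left(28 - 24\right)^{2} = 4^{2} = 16$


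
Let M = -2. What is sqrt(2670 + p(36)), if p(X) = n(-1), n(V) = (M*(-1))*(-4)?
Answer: 11*sqrt(22) ≈ 51.595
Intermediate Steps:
n(V) = -8 (n(V) = -2*(-1)*(-4) = 2*(-4) = -8)
p(X) = -8
sqrt(2670 + p(36)) = sqrt(2670 - 8) = sqrt(2662) = 11*sqrt(22)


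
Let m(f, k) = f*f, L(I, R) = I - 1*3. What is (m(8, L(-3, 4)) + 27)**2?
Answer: 8281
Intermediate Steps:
L(I, R) = -3 + I (L(I, R) = I - 3 = -3 + I)
m(f, k) = f**2
(m(8, L(-3, 4)) + 27)**2 = (8**2 + 27)**2 = (64 + 27)**2 = 91**2 = 8281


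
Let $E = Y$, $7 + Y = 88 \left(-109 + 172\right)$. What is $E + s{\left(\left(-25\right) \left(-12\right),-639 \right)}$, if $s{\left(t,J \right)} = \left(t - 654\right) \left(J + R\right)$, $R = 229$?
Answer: $150677$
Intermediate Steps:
$Y = 5537$ ($Y = -7 + 88 \left(-109 + 172\right) = -7 + 88 \cdot 63 = -7 + 5544 = 5537$)
$E = 5537$
$s{\left(t,J \right)} = \left(-654 + t\right) \left(229 + J\right)$ ($s{\left(t,J \right)} = \left(t - 654\right) \left(J + 229\right) = \left(-654 + t\right) \left(229 + J\right)$)
$E + s{\left(\left(-25\right) \left(-12\right),-639 \right)} = 5537 - \left(-268140 + 410 \left(-25\right) \left(-12\right)\right) = 5537 + \left(-149766 + 417906 + 229 \cdot 300 - 191700\right) = 5537 + \left(-149766 + 417906 + 68700 - 191700\right) = 5537 + 145140 = 150677$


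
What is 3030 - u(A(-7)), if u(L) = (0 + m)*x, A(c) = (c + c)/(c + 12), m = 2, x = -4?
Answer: 3038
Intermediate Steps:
A(c) = 2*c/(12 + c) (A(c) = (2*c)/(12 + c) = 2*c/(12 + c))
u(L) = -8 (u(L) = (0 + 2)*(-4) = 2*(-4) = -8)
3030 - u(A(-7)) = 3030 - 1*(-8) = 3030 + 8 = 3038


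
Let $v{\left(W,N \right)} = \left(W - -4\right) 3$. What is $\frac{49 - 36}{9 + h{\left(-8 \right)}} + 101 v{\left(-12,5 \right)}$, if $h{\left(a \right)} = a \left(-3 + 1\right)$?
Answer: $- \frac{60587}{25} \approx -2423.5$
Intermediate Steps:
$v{\left(W,N \right)} = 12 + 3 W$ ($v{\left(W,N \right)} = \left(W + 4\right) 3 = \left(4 + W\right) 3 = 12 + 3 W$)
$h{\left(a \right)} = - 2 a$ ($h{\left(a \right)} = a \left(-2\right) = - 2 a$)
$\frac{49 - 36}{9 + h{\left(-8 \right)}} + 101 v{\left(-12,5 \right)} = \frac{49 - 36}{9 - -16} + 101 \left(12 + 3 \left(-12\right)\right) = \frac{13}{9 + 16} + 101 \left(12 - 36\right) = \frac{13}{25} + 101 \left(-24\right) = 13 \cdot \frac{1}{25} - 2424 = \frac{13}{25} - 2424 = - \frac{60587}{25}$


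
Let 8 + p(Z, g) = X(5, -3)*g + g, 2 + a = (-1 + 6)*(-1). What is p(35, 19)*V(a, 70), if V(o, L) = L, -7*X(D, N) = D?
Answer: -180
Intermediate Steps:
X(D, N) = -D/7
a = -7 (a = -2 + (-1 + 6)*(-1) = -2 + 5*(-1) = -2 - 5 = -7)
p(Z, g) = -8 + 2*g/7 (p(Z, g) = -8 + ((-⅐*5)*g + g) = -8 + (-5*g/7 + g) = -8 + 2*g/7)
p(35, 19)*V(a, 70) = (-8 + (2/7)*19)*70 = (-8 + 38/7)*70 = -18/7*70 = -180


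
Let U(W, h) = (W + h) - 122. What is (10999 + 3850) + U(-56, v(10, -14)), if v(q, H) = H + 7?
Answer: 14664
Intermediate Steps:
v(q, H) = 7 + H
U(W, h) = -122 + W + h
(10999 + 3850) + U(-56, v(10, -14)) = (10999 + 3850) + (-122 - 56 + (7 - 14)) = 14849 + (-122 - 56 - 7) = 14849 - 185 = 14664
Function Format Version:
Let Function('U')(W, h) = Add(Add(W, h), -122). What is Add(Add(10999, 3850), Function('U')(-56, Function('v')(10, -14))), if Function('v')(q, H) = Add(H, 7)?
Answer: 14664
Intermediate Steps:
Function('v')(q, H) = Add(7, H)
Function('U')(W, h) = Add(-122, W, h)
Add(Add(10999, 3850), Function('U')(-56, Function('v')(10, -14))) = Add(Add(10999, 3850), Add(-122, -56, Add(7, -14))) = Add(14849, Add(-122, -56, -7)) = Add(14849, -185) = 14664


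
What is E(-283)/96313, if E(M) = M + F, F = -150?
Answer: -433/96313 ≈ -0.0044958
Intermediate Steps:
E(M) = -150 + M (E(M) = M - 150 = -150 + M)
E(-283)/96313 = (-150 - 283)/96313 = -433*1/96313 = -433/96313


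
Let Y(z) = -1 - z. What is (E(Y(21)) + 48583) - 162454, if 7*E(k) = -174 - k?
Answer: -797249/7 ≈ -1.1389e+5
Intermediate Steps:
E(k) = -174/7 - k/7 (E(k) = (-174 - k)/7 = -174/7 - k/7)
(E(Y(21)) + 48583) - 162454 = ((-174/7 - (-1 - 1*21)/7) + 48583) - 162454 = ((-174/7 - (-1 - 21)/7) + 48583) - 162454 = ((-174/7 - 1/7*(-22)) + 48583) - 162454 = ((-174/7 + 22/7) + 48583) - 162454 = (-152/7 + 48583) - 162454 = 339929/7 - 162454 = -797249/7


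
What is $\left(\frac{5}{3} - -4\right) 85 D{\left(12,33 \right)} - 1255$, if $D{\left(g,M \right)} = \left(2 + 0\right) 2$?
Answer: $\frac{2015}{3} \approx 671.67$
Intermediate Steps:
$D{\left(g,M \right)} = 4$ ($D{\left(g,M \right)} = 2 \cdot 2 = 4$)
$\left(\frac{5}{3} - -4\right) 85 D{\left(12,33 \right)} - 1255 = \left(\frac{5}{3} - -4\right) 85 \cdot 4 - 1255 = \left(5 \cdot \frac{1}{3} + 4\right) 85 \cdot 4 - 1255 = \left(\frac{5}{3} + 4\right) 85 \cdot 4 - 1255 = \frac{17}{3} \cdot 85 \cdot 4 - 1255 = \frac{1445}{3} \cdot 4 - 1255 = \frac{5780}{3} - 1255 = \frac{2015}{3}$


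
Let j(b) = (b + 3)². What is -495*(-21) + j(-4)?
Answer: 10396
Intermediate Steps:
j(b) = (3 + b)²
-495*(-21) + j(-4) = -495*(-21) + (3 - 4)² = 10395 + (-1)² = 10395 + 1 = 10396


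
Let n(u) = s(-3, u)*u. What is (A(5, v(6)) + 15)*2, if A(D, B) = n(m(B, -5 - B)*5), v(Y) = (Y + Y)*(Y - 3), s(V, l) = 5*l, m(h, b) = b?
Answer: 420280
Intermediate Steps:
v(Y) = 2*Y*(-3 + Y) (v(Y) = (2*Y)*(-3 + Y) = 2*Y*(-3 + Y))
n(u) = 5*u² (n(u) = (5*u)*u = 5*u²)
A(D, B) = 5*(-25 - 5*B)² (A(D, B) = 5*((-5 - B)*5)² = 5*(-25 - 5*B)²)
(A(5, v(6)) + 15)*2 = (125*(5 + 2*6*(-3 + 6))² + 15)*2 = (125*(5 + 2*6*3)² + 15)*2 = (125*(5 + 36)² + 15)*2 = (125*41² + 15)*2 = (125*1681 + 15)*2 = (210125 + 15)*2 = 210140*2 = 420280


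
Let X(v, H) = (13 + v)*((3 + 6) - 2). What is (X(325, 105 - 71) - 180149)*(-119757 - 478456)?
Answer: 106352101779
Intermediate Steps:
X(v, H) = 91 + 7*v (X(v, H) = (13 + v)*(9 - 2) = (13 + v)*7 = 91 + 7*v)
(X(325, 105 - 71) - 180149)*(-119757 - 478456) = ((91 + 7*325) - 180149)*(-119757 - 478456) = ((91 + 2275) - 180149)*(-598213) = (2366 - 180149)*(-598213) = -177783*(-598213) = 106352101779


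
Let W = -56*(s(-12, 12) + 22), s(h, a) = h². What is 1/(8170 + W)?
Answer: -1/1126 ≈ -0.00088810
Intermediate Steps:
W = -9296 (W = -56*((-12)² + 22) = -56*(144 + 22) = -56*166 = -9296)
1/(8170 + W) = 1/(8170 - 9296) = 1/(-1126) = -1/1126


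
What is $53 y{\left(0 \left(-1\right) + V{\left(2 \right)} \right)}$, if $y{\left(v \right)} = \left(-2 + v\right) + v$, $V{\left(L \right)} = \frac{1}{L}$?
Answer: $-53$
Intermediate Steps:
$y{\left(v \right)} = -2 + 2 v$
$53 y{\left(0 \left(-1\right) + V{\left(2 \right)} \right)} = 53 \left(-2 + 2 \left(0 \left(-1\right) + \frac{1}{2}\right)\right) = 53 \left(-2 + 2 \left(0 + \frac{1}{2}\right)\right) = 53 \left(-2 + 2 \cdot \frac{1}{2}\right) = 53 \left(-2 + 1\right) = 53 \left(-1\right) = -53$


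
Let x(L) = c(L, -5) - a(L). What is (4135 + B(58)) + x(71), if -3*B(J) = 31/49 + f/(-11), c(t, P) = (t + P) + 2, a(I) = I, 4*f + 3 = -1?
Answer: 2227018/539 ≈ 4131.8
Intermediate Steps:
f = -1 (f = -¾ + (¼)*(-1) = -¾ - ¼ = -1)
c(t, P) = 2 + P + t (c(t, P) = (P + t) + 2 = 2 + P + t)
x(L) = -3 (x(L) = (2 - 5 + L) - L = (-3 + L) - L = -3)
B(J) = -130/539 (B(J) = -(31/49 - 1/(-11))/3 = -(31*(1/49) - 1*(-1/11))/3 = -(31/49 + 1/11)/3 = -⅓*390/539 = -130/539)
(4135 + B(58)) + x(71) = (4135 - 130/539) - 3 = 2228635/539 - 3 = 2227018/539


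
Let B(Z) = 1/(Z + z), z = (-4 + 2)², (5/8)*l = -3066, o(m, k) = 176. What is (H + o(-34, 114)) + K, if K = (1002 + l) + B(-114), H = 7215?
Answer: 383613/110 ≈ 3487.4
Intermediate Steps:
l = -24528/5 (l = (8/5)*(-3066) = -24528/5 ≈ -4905.6)
z = 4 (z = (-2)² = 4)
B(Z) = 1/(4 + Z) (B(Z) = 1/(Z + 4) = 1/(4 + Z))
K = -429397/110 (K = (1002 - 24528/5) + 1/(4 - 114) = -19518/5 + 1/(-110) = -19518/5 - 1/110 = -429397/110 ≈ -3903.6)
(H + o(-34, 114)) + K = (7215 + 176) - 429397/110 = 7391 - 429397/110 = 383613/110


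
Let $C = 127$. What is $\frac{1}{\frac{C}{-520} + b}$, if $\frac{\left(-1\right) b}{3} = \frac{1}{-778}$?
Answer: $- \frac{202280}{48623} \approx -4.1602$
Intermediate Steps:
$b = \frac{3}{778}$ ($b = - \frac{3}{-778} = \left(-3\right) \left(- \frac{1}{778}\right) = \frac{3}{778} \approx 0.003856$)
$\frac{1}{\frac{C}{-520} + b} = \frac{1}{\frac{127}{-520} + \frac{3}{778}} = \frac{1}{127 \left(- \frac{1}{520}\right) + \frac{3}{778}} = \frac{1}{- \frac{127}{520} + \frac{3}{778}} = \frac{1}{- \frac{48623}{202280}} = - \frac{202280}{48623}$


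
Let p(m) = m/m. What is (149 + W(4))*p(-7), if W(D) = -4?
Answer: 145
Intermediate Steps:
p(m) = 1
(149 + W(4))*p(-7) = (149 - 4)*1 = 145*1 = 145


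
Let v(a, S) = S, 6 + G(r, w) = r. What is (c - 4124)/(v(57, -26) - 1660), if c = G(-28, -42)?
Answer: 693/281 ≈ 2.4662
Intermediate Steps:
G(r, w) = -6 + r
c = -34 (c = -6 - 28 = -34)
(c - 4124)/(v(57, -26) - 1660) = (-34 - 4124)/(-26 - 1660) = -4158/(-1686) = -4158*(-1/1686) = 693/281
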